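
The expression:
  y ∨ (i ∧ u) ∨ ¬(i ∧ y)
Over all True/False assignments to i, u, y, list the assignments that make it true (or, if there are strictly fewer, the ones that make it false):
is always true.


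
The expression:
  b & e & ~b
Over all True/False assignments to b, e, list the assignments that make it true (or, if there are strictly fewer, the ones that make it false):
is never true.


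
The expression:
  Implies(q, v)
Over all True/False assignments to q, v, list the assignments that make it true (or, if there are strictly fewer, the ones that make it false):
is false only for:
  q=True, v=False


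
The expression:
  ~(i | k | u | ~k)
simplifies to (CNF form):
False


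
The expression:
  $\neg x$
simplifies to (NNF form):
$\neg x$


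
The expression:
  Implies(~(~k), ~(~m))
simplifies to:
m | ~k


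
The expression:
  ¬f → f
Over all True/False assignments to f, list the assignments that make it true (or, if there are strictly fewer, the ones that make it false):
is true only for:
  f=True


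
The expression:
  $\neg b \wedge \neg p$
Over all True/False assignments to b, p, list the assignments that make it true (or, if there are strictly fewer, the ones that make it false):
is true only for:
  b=False, p=False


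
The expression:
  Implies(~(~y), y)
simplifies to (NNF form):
True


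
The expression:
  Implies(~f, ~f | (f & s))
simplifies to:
True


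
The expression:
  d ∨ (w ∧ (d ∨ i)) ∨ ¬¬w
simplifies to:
d ∨ w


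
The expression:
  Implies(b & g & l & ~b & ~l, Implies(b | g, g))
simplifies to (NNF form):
True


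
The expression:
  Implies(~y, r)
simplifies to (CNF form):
r | y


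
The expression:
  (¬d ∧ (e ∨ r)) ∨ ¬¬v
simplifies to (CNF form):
(v ∨ ¬d) ∧ (e ∨ r ∨ v)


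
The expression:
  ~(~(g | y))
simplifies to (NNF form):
g | y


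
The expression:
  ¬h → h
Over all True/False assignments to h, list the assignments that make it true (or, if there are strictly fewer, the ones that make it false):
is true only for:
  h=True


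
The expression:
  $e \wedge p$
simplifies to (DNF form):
$e \wedge p$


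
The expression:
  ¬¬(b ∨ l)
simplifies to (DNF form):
b ∨ l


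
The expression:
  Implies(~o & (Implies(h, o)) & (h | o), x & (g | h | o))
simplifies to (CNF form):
True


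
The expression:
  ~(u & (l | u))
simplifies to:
~u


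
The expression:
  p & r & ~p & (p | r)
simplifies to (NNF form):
False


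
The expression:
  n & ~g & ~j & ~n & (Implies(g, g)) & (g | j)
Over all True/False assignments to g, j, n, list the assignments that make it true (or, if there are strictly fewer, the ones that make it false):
is never true.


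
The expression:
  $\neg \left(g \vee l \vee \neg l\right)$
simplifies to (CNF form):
$\text{False}$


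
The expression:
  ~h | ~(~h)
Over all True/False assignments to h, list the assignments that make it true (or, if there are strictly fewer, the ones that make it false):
is always true.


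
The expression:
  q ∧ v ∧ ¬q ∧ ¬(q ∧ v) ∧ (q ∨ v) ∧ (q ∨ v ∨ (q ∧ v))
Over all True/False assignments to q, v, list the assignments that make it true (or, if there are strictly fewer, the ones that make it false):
is never true.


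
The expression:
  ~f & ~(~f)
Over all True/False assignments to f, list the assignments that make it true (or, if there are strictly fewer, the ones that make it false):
is never true.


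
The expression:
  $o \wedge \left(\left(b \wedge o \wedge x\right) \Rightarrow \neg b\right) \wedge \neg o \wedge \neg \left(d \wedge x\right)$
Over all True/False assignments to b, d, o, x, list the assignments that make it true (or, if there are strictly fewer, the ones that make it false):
is never true.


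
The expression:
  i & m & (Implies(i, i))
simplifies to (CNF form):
i & m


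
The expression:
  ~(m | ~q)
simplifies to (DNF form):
q & ~m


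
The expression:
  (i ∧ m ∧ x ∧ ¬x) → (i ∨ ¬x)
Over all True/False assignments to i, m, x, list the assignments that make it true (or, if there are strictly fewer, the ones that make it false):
is always true.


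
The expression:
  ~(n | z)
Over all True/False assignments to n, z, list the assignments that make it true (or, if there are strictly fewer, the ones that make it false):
is true only for:
  n=False, z=False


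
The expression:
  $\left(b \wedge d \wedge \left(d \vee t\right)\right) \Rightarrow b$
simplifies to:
$\text{True}$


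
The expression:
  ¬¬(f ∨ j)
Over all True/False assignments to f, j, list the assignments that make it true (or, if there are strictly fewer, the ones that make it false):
is false only for:
  f=False, j=False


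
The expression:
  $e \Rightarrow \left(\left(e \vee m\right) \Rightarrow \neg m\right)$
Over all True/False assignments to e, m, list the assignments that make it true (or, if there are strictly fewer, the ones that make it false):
is false only for:
  e=True, m=True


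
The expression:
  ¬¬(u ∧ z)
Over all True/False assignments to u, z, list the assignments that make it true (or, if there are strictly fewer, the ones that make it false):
is true only for:
  u=True, z=True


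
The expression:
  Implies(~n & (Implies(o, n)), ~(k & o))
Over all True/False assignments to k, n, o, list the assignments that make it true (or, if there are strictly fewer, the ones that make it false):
is always true.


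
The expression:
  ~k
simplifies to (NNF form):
~k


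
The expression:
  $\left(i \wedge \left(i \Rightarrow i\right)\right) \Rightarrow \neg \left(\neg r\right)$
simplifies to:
$r \vee \neg i$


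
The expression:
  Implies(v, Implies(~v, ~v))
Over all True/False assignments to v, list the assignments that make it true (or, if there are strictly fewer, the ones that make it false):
is always true.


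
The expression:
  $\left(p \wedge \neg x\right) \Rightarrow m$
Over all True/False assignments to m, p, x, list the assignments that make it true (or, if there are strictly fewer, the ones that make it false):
is false only for:
  m=False, p=True, x=False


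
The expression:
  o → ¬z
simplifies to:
¬o ∨ ¬z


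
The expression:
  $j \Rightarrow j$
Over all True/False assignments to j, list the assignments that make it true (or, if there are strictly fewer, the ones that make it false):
is always true.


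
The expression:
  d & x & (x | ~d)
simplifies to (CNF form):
d & x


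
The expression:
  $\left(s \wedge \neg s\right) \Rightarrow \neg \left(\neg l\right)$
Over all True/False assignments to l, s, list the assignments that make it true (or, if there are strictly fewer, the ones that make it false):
is always true.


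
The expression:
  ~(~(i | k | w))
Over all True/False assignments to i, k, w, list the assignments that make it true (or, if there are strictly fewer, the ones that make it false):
is false only for:
  i=False, k=False, w=False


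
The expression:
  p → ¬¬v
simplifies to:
v ∨ ¬p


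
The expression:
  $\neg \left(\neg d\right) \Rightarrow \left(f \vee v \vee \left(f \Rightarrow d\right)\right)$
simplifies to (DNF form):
$\text{True}$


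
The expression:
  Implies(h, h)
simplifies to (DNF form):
True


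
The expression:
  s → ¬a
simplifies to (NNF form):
¬a ∨ ¬s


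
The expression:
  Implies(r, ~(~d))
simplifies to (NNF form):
d | ~r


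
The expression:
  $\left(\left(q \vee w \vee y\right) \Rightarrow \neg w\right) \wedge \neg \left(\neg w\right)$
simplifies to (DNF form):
$\text{False}$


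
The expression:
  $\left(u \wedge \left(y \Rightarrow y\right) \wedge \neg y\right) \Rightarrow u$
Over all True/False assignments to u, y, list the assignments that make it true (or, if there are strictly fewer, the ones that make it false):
is always true.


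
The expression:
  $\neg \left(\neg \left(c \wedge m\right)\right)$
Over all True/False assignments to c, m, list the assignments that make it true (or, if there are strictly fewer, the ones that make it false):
is true only for:
  c=True, m=True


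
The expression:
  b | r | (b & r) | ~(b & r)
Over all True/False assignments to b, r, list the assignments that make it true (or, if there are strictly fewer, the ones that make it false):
is always true.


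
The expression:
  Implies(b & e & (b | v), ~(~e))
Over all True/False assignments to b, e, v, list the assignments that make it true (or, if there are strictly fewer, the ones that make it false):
is always true.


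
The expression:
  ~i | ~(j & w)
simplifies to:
~i | ~j | ~w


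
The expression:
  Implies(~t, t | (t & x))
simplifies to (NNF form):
t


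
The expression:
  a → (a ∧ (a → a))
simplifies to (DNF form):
True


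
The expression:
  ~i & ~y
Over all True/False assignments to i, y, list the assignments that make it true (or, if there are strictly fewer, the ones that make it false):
is true only for:
  i=False, y=False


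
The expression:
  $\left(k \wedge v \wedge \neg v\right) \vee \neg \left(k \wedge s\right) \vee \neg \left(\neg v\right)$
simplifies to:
$v \vee \neg k \vee \neg s$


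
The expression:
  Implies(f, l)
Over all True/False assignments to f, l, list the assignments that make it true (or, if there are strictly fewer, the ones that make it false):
is false only for:
  f=True, l=False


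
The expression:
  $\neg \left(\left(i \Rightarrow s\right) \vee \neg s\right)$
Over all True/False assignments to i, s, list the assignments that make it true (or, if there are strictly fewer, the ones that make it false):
is never true.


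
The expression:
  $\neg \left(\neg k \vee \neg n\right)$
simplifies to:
$k \wedge n$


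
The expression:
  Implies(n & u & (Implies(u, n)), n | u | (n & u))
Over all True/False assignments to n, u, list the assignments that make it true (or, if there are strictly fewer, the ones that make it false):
is always true.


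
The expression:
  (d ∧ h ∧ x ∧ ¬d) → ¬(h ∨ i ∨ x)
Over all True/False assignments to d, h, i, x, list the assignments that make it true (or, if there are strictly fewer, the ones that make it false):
is always true.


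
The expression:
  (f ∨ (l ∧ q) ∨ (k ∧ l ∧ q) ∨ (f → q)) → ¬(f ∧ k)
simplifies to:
¬f ∨ ¬k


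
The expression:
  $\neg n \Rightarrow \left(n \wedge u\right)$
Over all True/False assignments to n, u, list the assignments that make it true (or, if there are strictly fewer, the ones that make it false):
is true only for:
  n=True, u=False;
  n=True, u=True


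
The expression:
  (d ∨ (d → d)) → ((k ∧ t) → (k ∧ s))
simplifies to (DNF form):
s ∨ ¬k ∨ ¬t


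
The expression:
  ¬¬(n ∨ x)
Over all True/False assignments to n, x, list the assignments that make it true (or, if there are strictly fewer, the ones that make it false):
is false only for:
  n=False, x=False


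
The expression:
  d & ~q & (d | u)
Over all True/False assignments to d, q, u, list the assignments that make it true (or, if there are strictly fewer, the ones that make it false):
is true only for:
  d=True, q=False, u=False;
  d=True, q=False, u=True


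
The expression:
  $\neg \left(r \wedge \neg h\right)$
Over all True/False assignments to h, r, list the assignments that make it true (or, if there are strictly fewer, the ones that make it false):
is false only for:
  h=False, r=True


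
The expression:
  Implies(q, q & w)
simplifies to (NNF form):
w | ~q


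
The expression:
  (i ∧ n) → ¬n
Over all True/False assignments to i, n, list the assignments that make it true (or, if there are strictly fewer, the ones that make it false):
is false only for:
  i=True, n=True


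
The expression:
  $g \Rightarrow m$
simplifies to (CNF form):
$m \vee \neg g$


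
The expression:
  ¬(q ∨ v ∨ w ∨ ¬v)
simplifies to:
False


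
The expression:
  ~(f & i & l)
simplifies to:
~f | ~i | ~l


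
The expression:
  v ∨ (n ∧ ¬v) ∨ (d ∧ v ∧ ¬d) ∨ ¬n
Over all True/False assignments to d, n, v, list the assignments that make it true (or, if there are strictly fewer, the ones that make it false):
is always true.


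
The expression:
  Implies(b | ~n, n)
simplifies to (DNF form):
n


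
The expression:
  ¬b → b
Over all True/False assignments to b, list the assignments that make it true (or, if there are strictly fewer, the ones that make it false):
is true only for:
  b=True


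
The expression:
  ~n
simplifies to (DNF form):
~n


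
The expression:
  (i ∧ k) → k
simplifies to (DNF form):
True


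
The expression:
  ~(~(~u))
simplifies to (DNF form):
~u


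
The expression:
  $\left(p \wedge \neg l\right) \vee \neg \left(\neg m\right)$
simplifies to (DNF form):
$m \vee \left(p \wedge \neg l\right)$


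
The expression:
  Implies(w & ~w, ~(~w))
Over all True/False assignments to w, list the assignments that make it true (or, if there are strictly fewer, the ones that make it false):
is always true.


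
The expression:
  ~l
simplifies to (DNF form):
~l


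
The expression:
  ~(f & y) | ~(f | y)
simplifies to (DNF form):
~f | ~y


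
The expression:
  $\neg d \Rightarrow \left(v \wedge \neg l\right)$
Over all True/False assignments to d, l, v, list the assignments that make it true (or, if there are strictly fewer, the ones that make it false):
is false only for:
  d=False, l=False, v=False;
  d=False, l=True, v=False;
  d=False, l=True, v=True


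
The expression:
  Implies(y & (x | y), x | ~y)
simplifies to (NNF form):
x | ~y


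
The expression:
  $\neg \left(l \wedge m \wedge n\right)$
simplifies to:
$\neg l \vee \neg m \vee \neg n$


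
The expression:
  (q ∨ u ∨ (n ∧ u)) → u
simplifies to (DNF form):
u ∨ ¬q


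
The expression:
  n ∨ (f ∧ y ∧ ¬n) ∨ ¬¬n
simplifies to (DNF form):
n ∨ (f ∧ y)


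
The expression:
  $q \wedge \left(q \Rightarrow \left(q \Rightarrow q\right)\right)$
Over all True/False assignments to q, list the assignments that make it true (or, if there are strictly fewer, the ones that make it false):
is true only for:
  q=True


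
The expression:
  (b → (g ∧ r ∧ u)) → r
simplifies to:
b ∨ r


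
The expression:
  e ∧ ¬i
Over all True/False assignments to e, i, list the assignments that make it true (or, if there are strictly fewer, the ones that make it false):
is true only for:
  e=True, i=False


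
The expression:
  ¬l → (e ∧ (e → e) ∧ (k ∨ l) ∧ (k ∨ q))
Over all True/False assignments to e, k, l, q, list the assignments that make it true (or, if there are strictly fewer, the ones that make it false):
is false only for:
  e=False, k=False, l=False, q=False;
  e=False, k=False, l=False, q=True;
  e=False, k=True, l=False, q=False;
  e=False, k=True, l=False, q=True;
  e=True, k=False, l=False, q=False;
  e=True, k=False, l=False, q=True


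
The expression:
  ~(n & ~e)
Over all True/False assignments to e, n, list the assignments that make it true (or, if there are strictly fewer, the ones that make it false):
is false only for:
  e=False, n=True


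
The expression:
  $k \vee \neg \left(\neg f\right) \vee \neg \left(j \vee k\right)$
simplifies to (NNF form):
$f \vee k \vee \neg j$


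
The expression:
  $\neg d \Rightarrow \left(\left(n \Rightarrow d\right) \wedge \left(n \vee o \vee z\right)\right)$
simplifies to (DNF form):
$d \vee \left(o \wedge \neg n\right) \vee \left(z \wedge \neg n\right)$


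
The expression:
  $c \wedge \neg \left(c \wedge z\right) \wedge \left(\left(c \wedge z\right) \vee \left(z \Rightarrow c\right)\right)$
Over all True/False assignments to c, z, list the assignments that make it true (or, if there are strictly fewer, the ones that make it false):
is true only for:
  c=True, z=False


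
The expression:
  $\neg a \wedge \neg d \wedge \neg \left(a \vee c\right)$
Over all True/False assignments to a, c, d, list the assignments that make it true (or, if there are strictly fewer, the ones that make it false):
is true only for:
  a=False, c=False, d=False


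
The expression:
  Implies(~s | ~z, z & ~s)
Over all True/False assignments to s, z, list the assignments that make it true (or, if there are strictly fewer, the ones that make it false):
is true only for:
  s=False, z=True;
  s=True, z=True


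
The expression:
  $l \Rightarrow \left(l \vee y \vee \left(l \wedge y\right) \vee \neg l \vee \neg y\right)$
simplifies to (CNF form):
$\text{True}$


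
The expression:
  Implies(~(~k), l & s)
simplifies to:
~k | (l & s)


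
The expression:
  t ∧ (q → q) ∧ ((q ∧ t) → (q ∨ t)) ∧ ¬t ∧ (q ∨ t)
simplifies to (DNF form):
False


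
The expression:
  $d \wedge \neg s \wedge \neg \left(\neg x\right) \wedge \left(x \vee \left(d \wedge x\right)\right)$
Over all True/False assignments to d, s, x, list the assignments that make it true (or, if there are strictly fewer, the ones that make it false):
is true only for:
  d=True, s=False, x=True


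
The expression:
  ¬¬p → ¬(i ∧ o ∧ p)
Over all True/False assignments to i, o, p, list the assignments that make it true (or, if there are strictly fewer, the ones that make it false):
is false only for:
  i=True, o=True, p=True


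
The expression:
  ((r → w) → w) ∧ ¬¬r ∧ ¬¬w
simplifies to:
r ∧ w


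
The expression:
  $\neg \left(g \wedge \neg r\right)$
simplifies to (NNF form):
$r \vee \neg g$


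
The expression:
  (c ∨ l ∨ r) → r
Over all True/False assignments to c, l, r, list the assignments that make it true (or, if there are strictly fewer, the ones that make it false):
is false only for:
  c=False, l=True, r=False;
  c=True, l=False, r=False;
  c=True, l=True, r=False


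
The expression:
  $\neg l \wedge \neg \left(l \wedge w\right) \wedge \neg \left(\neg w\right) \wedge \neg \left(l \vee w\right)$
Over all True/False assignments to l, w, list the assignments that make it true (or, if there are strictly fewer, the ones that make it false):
is never true.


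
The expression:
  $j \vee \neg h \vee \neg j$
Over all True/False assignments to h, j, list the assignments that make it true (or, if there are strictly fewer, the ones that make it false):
is always true.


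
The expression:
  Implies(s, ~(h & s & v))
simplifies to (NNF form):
~h | ~s | ~v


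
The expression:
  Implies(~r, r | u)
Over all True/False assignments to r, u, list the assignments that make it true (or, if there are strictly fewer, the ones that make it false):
is false only for:
  r=False, u=False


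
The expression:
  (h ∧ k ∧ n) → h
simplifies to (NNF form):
True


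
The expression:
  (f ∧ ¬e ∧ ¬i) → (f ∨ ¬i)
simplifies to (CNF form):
True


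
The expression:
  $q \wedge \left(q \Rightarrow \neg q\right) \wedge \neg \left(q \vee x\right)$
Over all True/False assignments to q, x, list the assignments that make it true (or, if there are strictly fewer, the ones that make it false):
is never true.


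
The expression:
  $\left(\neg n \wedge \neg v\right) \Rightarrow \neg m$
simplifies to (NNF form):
$n \vee v \vee \neg m$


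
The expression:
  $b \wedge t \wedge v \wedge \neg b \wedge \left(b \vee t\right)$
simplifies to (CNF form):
$\text{False}$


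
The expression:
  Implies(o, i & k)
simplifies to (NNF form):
~o | (i & k)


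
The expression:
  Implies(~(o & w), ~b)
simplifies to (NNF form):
~b | (o & w)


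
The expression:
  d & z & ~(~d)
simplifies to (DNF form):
d & z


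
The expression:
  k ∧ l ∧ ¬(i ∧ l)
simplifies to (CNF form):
k ∧ l ∧ ¬i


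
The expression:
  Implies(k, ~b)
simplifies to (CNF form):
~b | ~k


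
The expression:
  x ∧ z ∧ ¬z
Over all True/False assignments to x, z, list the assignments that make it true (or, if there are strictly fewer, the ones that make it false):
is never true.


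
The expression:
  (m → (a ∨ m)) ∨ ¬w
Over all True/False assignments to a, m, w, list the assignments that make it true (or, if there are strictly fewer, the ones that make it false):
is always true.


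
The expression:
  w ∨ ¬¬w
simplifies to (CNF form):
w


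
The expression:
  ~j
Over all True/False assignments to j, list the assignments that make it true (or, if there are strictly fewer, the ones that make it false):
is true only for:
  j=False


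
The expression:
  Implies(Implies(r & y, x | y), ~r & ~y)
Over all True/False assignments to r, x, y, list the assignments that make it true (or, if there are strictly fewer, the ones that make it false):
is true only for:
  r=False, x=False, y=False;
  r=False, x=True, y=False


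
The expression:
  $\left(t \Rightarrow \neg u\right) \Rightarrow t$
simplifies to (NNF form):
$t$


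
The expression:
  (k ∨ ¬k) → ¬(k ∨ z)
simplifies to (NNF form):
¬k ∧ ¬z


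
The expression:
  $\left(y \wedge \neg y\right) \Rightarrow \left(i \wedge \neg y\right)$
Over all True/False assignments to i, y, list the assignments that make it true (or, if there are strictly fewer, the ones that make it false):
is always true.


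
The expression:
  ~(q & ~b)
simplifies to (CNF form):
b | ~q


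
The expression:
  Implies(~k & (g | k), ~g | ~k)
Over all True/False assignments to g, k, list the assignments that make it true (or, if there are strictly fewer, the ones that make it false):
is always true.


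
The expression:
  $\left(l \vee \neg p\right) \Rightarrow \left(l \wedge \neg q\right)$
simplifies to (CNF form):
$\left(l \vee p\right) \wedge \left(\neg l \vee \neg q\right)$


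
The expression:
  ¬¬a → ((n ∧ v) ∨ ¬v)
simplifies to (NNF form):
n ∨ ¬a ∨ ¬v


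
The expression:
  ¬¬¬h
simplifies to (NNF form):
¬h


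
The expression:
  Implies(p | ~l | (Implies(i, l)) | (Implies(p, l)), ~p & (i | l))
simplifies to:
~p & (i | l)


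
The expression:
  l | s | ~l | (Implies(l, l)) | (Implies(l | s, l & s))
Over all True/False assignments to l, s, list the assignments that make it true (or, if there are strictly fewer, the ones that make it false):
is always true.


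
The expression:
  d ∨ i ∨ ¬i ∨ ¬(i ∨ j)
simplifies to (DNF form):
True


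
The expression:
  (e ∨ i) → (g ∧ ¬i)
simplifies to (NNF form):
¬i ∧ (g ∨ ¬e)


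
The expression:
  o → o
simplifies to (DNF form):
True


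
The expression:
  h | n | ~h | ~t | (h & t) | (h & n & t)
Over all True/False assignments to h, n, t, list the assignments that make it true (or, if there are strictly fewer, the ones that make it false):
is always true.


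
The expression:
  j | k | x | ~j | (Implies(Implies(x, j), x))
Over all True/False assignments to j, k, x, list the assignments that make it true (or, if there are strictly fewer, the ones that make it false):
is always true.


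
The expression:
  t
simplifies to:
t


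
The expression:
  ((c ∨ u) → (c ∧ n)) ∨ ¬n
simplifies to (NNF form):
c ∨ ¬n ∨ ¬u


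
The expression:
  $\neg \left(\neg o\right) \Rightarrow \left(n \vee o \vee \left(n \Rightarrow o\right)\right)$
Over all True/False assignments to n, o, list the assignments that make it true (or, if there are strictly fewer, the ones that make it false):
is always true.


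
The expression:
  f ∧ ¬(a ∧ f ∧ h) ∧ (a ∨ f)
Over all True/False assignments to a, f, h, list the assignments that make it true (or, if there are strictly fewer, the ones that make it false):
is true only for:
  a=False, f=True, h=False;
  a=False, f=True, h=True;
  a=True, f=True, h=False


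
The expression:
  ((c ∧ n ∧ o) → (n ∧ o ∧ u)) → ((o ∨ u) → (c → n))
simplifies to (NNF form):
n ∨ (¬o ∧ ¬u) ∨ ¬c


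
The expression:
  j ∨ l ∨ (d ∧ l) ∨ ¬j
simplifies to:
True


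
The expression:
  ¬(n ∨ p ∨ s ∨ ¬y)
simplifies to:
y ∧ ¬n ∧ ¬p ∧ ¬s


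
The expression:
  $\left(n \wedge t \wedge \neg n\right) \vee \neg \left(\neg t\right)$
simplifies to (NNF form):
$t$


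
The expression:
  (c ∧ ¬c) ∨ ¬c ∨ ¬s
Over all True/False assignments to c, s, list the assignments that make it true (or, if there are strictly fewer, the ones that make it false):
is false only for:
  c=True, s=True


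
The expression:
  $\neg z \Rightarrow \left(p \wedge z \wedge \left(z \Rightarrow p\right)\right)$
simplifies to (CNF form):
$z$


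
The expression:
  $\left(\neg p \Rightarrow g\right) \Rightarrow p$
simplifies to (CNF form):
$p \vee \neg g$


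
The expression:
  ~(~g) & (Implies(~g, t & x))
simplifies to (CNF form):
g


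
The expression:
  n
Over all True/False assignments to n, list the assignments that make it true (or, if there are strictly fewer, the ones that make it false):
is true only for:
  n=True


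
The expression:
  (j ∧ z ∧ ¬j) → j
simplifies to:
True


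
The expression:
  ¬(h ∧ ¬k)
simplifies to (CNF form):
k ∨ ¬h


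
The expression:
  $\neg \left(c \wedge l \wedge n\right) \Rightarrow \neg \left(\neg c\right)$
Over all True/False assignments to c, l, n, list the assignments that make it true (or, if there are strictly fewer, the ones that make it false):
is true only for:
  c=True, l=False, n=False;
  c=True, l=False, n=True;
  c=True, l=True, n=False;
  c=True, l=True, n=True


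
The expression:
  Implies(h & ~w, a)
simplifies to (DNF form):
a | w | ~h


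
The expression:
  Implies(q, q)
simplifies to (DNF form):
True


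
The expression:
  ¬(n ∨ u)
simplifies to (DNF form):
¬n ∧ ¬u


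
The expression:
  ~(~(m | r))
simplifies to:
m | r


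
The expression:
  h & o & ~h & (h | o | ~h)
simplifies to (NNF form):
False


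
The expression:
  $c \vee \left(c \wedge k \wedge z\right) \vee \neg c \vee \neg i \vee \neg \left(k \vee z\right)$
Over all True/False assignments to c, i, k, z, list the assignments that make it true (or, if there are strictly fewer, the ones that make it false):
is always true.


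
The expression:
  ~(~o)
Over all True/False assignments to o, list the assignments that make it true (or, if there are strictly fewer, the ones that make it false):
is true only for:
  o=True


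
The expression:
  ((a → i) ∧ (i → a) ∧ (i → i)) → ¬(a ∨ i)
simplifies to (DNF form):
¬a ∨ ¬i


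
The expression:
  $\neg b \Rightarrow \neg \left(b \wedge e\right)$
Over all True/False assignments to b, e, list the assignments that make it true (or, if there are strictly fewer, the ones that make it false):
is always true.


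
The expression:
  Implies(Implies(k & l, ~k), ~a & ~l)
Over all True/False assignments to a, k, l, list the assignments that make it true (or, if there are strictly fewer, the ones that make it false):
is true only for:
  a=False, k=False, l=False;
  a=False, k=True, l=False;
  a=False, k=True, l=True;
  a=True, k=True, l=True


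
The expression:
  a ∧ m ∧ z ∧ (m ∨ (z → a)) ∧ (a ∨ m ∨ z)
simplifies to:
a ∧ m ∧ z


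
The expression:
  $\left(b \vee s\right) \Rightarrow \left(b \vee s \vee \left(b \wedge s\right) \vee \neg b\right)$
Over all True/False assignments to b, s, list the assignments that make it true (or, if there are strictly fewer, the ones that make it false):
is always true.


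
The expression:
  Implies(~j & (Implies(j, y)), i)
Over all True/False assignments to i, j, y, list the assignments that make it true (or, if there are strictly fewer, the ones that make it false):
is false only for:
  i=False, j=False, y=False;
  i=False, j=False, y=True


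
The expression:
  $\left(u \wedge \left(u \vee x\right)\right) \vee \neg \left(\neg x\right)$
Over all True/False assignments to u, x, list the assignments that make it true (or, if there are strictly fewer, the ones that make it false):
is false only for:
  u=False, x=False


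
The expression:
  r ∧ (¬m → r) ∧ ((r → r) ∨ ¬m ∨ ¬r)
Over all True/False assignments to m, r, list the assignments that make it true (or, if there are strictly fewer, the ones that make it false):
is true only for:
  m=False, r=True;
  m=True, r=True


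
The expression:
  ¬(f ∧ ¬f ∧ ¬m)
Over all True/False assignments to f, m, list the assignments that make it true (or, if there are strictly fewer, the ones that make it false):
is always true.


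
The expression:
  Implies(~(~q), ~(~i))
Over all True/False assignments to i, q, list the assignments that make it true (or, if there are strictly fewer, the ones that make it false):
is false only for:
  i=False, q=True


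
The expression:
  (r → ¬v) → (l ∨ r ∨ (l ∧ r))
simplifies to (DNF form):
l ∨ r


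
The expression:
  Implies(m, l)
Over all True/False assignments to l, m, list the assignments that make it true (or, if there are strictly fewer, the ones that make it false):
is false only for:
  l=False, m=True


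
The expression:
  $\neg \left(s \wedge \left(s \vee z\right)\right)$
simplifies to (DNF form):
$\neg s$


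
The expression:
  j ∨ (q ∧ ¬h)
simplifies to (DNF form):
j ∨ (q ∧ ¬h)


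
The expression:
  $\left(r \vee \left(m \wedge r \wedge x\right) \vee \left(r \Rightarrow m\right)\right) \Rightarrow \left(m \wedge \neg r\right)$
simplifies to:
$m \wedge \neg r$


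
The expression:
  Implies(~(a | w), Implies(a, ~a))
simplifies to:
True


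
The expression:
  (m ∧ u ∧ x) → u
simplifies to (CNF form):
True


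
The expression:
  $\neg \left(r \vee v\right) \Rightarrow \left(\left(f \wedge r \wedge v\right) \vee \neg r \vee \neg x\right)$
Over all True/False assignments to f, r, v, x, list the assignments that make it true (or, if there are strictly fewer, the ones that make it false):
is always true.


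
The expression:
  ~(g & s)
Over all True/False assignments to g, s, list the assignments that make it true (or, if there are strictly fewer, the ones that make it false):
is false only for:
  g=True, s=True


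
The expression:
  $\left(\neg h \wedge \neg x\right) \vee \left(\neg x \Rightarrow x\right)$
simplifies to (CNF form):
$x \vee \neg h$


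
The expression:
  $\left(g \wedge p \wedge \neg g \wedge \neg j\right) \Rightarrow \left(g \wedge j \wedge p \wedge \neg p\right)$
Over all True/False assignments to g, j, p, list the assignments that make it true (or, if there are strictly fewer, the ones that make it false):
is always true.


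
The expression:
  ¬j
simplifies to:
¬j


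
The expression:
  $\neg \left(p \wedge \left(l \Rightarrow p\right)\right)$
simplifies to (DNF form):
$\neg p$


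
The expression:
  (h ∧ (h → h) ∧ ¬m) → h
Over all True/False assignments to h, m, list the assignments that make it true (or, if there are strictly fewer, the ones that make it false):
is always true.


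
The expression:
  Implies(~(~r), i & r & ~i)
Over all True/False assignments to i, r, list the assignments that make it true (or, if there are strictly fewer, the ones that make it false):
is true only for:
  i=False, r=False;
  i=True, r=False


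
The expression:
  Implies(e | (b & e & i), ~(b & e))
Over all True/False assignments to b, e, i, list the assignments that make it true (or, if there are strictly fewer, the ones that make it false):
is false only for:
  b=True, e=True, i=False;
  b=True, e=True, i=True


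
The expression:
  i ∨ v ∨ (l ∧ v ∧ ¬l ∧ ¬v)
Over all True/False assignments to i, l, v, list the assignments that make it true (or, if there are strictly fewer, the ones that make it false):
is false only for:
  i=False, l=False, v=False;
  i=False, l=True, v=False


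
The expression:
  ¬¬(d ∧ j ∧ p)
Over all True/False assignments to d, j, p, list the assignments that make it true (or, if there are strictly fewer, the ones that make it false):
is true only for:
  d=True, j=True, p=True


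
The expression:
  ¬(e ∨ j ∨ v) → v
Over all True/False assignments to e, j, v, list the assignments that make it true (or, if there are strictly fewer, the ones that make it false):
is false only for:
  e=False, j=False, v=False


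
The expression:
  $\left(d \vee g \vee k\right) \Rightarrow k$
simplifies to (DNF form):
$k \vee \left(\neg d \wedge \neg g\right)$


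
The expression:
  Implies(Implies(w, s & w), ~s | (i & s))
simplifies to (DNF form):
i | ~s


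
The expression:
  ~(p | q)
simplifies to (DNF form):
~p & ~q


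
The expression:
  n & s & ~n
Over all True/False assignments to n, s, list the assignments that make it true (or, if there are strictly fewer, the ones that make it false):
is never true.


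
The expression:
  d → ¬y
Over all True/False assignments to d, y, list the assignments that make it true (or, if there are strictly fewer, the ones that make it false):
is false only for:
  d=True, y=True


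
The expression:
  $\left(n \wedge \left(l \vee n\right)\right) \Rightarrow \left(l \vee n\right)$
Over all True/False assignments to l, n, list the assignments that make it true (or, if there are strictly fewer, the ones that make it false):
is always true.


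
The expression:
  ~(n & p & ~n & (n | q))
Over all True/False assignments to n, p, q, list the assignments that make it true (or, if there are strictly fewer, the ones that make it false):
is always true.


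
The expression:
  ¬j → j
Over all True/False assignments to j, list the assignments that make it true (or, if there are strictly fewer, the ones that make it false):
is true only for:
  j=True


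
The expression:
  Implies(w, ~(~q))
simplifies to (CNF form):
q | ~w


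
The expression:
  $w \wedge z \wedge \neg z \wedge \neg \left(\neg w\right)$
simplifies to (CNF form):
$\text{False}$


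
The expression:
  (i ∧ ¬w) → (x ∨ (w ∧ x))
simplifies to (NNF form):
w ∨ x ∨ ¬i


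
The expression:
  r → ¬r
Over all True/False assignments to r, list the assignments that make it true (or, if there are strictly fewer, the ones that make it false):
is true only for:
  r=False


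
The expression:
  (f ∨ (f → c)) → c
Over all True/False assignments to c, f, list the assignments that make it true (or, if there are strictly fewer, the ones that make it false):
is true only for:
  c=True, f=False;
  c=True, f=True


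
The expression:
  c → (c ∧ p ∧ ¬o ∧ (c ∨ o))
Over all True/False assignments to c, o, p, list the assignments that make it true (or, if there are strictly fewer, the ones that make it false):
is false only for:
  c=True, o=False, p=False;
  c=True, o=True, p=False;
  c=True, o=True, p=True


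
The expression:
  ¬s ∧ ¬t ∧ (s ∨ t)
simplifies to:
False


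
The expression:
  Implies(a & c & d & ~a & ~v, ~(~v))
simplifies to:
True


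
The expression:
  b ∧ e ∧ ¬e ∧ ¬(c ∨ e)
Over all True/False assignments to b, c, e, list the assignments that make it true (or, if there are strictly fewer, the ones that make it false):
is never true.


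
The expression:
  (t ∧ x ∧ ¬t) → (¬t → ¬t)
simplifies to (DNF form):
True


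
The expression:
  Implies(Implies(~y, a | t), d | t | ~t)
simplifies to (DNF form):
True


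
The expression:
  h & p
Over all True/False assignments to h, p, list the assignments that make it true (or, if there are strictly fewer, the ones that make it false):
is true only for:
  h=True, p=True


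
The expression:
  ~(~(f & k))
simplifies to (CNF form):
f & k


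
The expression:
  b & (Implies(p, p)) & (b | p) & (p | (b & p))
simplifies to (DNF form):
b & p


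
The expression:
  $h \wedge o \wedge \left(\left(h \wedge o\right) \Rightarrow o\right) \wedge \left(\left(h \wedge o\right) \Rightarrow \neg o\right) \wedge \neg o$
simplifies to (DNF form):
$\text{False}$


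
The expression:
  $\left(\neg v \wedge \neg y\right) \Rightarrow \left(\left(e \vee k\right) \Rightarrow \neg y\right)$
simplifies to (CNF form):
$\text{True}$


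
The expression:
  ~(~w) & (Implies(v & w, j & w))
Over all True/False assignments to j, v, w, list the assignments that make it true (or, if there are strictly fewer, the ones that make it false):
is true only for:
  j=False, v=False, w=True;
  j=True, v=False, w=True;
  j=True, v=True, w=True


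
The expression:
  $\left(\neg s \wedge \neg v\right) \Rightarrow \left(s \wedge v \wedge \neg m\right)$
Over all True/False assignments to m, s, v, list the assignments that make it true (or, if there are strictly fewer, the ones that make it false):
is false only for:
  m=False, s=False, v=False;
  m=True, s=False, v=False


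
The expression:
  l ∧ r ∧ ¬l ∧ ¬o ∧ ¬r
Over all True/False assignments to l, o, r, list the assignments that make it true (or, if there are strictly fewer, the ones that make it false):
is never true.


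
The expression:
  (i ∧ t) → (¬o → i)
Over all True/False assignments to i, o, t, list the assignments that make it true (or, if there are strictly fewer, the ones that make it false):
is always true.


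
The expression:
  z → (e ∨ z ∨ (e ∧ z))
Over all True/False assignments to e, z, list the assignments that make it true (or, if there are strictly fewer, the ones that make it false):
is always true.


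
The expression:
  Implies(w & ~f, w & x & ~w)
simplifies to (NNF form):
f | ~w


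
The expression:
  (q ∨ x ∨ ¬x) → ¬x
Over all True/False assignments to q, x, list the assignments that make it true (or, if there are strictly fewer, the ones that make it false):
is true only for:
  q=False, x=False;
  q=True, x=False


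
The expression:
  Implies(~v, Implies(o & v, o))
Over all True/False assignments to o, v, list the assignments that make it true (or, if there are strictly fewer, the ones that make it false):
is always true.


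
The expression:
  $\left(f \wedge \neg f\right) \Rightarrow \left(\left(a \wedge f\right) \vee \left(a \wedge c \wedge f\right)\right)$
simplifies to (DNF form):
$\text{True}$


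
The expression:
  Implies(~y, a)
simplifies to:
a | y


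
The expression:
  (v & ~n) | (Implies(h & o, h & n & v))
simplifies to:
v | ~h | ~o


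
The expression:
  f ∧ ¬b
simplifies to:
f ∧ ¬b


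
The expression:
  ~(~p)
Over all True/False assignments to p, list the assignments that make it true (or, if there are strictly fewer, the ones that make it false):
is true only for:
  p=True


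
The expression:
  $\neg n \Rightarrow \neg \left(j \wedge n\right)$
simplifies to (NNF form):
$\text{True}$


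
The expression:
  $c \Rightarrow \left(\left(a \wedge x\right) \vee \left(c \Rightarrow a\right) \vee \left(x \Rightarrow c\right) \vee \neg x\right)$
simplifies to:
$\text{True}$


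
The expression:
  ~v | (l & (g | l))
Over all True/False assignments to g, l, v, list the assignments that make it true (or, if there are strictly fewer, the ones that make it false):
is false only for:
  g=False, l=False, v=True;
  g=True, l=False, v=True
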